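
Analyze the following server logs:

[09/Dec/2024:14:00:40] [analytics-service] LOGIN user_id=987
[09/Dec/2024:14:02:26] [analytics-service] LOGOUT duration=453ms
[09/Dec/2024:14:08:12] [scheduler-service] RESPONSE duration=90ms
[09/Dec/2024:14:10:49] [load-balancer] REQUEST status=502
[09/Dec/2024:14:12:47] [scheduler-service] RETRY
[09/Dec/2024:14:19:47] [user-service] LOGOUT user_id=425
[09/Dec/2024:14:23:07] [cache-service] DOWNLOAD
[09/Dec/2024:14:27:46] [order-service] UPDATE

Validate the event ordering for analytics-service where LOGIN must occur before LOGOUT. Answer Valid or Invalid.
Valid

To validate ordering:

1. Required order: LOGIN → LOGOUT
2. Rule: LOGIN must occur before LOGOUT
3. Check actual order of events for analytics-service
4. Result: Valid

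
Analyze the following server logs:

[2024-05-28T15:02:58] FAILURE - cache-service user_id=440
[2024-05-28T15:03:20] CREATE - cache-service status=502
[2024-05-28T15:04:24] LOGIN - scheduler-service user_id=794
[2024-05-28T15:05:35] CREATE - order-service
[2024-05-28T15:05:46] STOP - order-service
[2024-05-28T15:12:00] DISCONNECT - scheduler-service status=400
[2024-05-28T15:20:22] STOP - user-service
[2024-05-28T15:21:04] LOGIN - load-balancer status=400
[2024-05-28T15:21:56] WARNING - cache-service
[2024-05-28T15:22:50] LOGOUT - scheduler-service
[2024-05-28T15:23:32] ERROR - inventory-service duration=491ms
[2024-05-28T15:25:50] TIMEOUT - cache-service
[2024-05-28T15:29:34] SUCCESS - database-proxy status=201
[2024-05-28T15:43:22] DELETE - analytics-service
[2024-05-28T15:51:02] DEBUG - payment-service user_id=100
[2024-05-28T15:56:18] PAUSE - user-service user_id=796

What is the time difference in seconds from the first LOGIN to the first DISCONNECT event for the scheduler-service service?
456

To find the time between events:

1. Locate the first LOGIN event for scheduler-service: 2024-05-28T15:04:24
2. Locate the first DISCONNECT event for scheduler-service: 2024-05-28T15:12:00
3. Calculate the difference: 2024-05-28T15:12:00 - 2024-05-28T15:04:24 = 456 seconds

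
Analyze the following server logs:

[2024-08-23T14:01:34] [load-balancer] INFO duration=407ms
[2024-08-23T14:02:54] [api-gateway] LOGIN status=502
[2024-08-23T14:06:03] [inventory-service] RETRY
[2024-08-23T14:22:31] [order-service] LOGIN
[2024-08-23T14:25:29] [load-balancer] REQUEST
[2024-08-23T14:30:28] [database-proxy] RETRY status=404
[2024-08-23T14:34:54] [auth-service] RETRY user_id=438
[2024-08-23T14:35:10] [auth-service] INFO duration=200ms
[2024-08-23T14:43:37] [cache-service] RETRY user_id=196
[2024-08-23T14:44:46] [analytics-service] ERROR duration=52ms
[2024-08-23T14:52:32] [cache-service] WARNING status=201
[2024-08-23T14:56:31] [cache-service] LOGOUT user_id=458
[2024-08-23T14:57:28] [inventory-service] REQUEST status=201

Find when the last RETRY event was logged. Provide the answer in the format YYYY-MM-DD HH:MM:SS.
2024-08-23 14:43:37

To find the last event:

1. Filter for all RETRY events
2. Sort by timestamp
3. Select the last one
4. Timestamp: 2024-08-23 14:43:37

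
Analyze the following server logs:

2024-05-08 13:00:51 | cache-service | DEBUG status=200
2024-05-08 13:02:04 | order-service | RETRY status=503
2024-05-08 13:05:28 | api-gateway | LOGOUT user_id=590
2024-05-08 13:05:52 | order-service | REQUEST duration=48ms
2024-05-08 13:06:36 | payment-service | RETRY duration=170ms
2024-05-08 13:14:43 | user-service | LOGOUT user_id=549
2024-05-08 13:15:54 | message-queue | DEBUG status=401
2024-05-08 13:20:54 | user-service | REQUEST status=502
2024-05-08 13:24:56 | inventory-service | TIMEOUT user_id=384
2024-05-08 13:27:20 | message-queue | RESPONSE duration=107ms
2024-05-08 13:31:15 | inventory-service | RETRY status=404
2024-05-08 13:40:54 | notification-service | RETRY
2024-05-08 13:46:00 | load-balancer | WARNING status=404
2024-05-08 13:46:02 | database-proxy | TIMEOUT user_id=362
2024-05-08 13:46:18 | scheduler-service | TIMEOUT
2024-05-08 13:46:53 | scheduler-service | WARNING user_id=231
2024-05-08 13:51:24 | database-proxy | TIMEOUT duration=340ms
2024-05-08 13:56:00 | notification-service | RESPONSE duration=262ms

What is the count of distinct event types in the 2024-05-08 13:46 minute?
2

To count unique event types:

1. Filter events in the minute starting at 2024-05-08 13:46
2. Extract event types from matching entries
3. Count unique types: 2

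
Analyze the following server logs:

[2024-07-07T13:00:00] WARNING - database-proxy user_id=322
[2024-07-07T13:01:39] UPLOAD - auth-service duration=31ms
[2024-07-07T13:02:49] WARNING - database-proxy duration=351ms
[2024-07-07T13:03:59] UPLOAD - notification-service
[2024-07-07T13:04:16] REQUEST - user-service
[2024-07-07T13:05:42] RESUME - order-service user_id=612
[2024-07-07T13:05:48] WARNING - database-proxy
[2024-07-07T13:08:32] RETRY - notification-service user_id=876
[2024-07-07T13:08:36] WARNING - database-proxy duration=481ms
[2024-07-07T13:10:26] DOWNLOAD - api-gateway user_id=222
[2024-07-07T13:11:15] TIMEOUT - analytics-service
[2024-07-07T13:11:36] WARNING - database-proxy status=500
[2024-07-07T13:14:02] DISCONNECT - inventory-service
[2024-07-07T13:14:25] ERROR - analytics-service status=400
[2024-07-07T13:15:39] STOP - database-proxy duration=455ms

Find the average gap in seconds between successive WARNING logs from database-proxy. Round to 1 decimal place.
174.0

To calculate average interval:

1. Find all WARNING events for database-proxy in order
2. Calculate time gaps between consecutive events
3. Compute mean of gaps: 696 / 4 = 174.0 seconds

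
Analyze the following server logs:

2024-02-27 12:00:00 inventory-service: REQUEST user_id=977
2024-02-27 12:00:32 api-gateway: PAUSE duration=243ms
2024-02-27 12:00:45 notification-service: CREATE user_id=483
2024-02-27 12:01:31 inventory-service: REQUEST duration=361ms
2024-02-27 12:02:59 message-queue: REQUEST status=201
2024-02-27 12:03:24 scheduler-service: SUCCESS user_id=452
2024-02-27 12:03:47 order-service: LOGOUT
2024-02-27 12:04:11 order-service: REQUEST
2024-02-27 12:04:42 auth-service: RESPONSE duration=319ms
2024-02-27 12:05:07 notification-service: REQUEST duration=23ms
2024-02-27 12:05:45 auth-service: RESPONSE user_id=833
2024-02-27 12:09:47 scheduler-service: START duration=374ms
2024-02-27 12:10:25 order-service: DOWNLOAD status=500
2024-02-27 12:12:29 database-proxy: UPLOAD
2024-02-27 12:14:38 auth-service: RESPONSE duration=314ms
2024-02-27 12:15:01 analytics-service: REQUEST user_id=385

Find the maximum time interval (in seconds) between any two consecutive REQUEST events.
594

To find the longest gap:

1. Extract all REQUEST events in chronological order
2. Calculate time differences between consecutive events
3. Find the maximum difference
4. Longest gap: 594 seconds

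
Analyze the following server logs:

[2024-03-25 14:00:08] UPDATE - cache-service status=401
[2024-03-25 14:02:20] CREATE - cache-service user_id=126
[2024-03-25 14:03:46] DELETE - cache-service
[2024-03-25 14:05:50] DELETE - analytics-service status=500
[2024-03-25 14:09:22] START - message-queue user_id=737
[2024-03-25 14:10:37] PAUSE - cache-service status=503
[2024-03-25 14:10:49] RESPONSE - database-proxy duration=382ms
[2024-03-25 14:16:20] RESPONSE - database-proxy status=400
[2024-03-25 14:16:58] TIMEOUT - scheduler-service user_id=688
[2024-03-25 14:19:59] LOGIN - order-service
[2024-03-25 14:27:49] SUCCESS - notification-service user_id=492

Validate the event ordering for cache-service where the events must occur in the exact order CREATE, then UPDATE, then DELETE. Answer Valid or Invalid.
Invalid

To validate ordering:

1. Required order: CREATE → UPDATE → DELETE
2. Rule: the events must occur in the exact order CREATE, then UPDATE, then DELETE
3. Check actual order of events for cache-service
4. Result: Invalid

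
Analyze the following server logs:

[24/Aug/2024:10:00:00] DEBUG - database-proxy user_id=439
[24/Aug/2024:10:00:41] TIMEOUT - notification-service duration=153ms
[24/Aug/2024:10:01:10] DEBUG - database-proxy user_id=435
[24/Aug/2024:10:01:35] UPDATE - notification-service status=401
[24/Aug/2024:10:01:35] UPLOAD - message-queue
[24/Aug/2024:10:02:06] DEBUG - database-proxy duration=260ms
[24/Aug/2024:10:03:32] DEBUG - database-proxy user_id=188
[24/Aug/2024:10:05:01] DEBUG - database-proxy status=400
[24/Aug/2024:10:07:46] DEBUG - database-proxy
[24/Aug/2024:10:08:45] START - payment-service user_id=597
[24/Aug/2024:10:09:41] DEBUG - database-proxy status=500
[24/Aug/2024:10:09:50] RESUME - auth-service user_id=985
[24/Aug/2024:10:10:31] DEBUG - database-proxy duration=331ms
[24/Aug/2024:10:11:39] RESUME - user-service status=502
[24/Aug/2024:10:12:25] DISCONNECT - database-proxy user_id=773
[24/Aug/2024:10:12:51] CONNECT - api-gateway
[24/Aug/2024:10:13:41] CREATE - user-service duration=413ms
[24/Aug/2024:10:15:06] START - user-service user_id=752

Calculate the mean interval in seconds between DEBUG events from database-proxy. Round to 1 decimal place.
90.1

To calculate average interval:

1. Find all DEBUG events for database-proxy in order
2. Calculate time gaps between consecutive events
3. Compute mean of gaps: 631 / 7 = 90.1 seconds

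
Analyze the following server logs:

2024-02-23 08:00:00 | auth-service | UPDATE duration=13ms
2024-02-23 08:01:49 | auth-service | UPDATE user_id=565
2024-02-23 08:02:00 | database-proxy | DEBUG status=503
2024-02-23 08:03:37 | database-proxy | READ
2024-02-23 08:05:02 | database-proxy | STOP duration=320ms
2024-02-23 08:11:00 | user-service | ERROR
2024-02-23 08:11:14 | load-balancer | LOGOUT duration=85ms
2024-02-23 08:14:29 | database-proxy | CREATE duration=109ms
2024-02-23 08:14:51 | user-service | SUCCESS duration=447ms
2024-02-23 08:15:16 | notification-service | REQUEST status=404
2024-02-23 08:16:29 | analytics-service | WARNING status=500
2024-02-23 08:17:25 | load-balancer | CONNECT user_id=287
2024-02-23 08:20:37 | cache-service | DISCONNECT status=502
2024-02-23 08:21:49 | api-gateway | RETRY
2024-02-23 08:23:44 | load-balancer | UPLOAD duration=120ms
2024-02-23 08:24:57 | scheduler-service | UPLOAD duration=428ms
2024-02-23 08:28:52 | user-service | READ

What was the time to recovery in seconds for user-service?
231

To calculate recovery time:

1. Find ERROR event for user-service: 2024-02-23 08:11:00
2. Find next SUCCESS event for user-service: 2024-02-23 08:14:51
3. Recovery time: 2024-02-23 08:14:51 - 2024-02-23 08:11:00 = 231 seconds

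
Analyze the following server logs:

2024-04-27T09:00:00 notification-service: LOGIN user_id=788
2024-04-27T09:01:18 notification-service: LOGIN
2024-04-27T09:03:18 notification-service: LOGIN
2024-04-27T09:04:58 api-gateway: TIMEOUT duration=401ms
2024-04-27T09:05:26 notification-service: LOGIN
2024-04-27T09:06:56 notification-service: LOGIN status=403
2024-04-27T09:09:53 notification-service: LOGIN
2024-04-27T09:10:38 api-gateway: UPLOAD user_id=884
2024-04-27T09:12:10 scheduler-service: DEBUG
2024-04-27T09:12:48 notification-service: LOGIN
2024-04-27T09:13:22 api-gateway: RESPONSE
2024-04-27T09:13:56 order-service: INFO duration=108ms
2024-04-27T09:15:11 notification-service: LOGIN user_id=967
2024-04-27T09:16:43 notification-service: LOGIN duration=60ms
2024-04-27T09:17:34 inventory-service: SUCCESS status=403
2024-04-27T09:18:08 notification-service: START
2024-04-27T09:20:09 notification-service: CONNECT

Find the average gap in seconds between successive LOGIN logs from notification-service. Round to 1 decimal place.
125.4

To calculate average interval:

1. Find all LOGIN events for notification-service in order
2. Calculate time gaps between consecutive events
3. Compute mean of gaps: 1003 / 8 = 125.4 seconds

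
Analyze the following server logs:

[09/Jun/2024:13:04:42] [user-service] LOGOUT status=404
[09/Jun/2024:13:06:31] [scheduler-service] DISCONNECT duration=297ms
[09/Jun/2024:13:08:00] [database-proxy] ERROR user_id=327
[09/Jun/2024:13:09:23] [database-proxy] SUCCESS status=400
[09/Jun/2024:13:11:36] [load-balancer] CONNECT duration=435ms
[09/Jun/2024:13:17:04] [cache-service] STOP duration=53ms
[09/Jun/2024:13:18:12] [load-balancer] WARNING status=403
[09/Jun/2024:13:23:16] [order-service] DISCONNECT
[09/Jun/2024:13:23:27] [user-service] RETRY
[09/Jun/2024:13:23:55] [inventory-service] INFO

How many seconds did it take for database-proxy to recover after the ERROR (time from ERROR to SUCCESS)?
83

To calculate recovery time:

1. Find ERROR event for database-proxy: 09/Jun/2024:13:08:00
2. Find next SUCCESS event for database-proxy: 09/Jun/2024:13:09:23
3. Recovery time: 09/Jun/2024:13:09:23 - 09/Jun/2024:13:08:00 = 83 seconds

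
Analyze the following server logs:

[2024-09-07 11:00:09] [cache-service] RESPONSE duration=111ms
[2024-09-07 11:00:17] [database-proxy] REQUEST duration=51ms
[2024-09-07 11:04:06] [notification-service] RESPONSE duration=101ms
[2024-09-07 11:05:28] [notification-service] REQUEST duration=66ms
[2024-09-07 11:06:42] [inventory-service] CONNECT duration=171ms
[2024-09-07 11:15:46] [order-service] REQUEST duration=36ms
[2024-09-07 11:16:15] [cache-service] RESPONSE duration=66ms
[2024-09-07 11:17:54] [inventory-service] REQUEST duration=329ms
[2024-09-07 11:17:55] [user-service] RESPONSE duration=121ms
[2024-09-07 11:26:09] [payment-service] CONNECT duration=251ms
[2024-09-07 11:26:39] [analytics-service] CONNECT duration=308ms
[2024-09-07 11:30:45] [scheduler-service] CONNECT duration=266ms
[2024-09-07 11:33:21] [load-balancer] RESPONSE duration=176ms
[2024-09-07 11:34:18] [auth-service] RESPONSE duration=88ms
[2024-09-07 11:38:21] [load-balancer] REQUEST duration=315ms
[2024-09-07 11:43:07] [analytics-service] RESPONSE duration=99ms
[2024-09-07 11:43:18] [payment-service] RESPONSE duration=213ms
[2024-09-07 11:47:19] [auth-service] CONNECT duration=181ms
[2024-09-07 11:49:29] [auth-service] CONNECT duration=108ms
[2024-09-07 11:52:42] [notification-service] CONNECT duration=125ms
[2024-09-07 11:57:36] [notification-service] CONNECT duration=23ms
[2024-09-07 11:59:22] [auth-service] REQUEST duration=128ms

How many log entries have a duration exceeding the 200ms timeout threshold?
6

To count timeouts:

1. Threshold: 200ms
2. Extract duration from each log entry
3. Count entries where duration > 200
4. Timeout count: 6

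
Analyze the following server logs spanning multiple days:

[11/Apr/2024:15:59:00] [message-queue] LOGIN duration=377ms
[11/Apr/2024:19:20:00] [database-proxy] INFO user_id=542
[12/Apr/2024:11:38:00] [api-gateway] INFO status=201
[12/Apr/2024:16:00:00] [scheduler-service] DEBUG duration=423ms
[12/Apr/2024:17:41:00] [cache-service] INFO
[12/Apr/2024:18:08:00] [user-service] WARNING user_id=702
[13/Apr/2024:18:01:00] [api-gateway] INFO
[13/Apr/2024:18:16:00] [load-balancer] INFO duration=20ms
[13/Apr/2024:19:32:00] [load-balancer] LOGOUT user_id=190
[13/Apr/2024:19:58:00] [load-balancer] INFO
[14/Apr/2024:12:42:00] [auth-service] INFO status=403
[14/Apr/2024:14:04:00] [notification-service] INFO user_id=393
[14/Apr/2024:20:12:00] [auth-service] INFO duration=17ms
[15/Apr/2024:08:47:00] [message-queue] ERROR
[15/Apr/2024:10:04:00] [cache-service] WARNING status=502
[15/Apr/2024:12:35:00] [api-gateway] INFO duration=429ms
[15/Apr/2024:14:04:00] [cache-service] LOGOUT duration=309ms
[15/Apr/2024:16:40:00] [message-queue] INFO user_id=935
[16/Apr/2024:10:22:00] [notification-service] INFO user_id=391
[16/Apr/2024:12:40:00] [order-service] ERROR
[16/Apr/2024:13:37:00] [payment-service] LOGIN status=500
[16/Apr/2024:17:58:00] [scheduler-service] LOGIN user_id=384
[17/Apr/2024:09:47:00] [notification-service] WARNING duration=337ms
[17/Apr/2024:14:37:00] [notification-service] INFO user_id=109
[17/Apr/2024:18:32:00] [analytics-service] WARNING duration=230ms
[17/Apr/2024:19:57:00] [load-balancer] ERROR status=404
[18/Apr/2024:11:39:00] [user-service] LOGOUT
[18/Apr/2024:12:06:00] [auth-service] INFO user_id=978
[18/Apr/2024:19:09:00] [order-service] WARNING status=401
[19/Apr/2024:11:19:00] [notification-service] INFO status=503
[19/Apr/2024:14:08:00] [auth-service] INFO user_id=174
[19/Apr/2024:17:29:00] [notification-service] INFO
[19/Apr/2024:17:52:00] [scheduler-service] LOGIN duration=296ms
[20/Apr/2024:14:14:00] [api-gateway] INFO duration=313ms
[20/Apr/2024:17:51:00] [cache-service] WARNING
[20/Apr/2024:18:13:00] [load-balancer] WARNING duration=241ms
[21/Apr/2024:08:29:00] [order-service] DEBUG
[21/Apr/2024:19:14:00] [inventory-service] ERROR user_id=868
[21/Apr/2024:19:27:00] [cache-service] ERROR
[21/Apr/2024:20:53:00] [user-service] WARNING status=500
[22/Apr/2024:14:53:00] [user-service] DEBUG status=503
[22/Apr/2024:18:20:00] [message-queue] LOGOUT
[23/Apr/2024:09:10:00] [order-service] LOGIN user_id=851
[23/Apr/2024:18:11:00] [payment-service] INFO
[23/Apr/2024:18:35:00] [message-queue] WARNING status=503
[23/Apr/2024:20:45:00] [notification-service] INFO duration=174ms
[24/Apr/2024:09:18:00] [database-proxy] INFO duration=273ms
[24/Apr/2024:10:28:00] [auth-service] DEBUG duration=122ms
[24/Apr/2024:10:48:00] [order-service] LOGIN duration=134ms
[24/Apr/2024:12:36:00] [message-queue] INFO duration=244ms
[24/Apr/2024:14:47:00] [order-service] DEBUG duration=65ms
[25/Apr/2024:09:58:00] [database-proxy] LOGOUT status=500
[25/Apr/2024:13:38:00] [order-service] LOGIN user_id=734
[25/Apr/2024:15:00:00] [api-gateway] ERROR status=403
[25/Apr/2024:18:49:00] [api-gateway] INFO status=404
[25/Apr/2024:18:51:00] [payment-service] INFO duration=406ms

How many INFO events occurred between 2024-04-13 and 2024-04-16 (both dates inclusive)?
9

To filter by date range:

1. Date range: 2024-04-13 through 2024-04-16, both dates inclusive
2. Filter for INFO events whose date falls in this range
3. Count matching events: 9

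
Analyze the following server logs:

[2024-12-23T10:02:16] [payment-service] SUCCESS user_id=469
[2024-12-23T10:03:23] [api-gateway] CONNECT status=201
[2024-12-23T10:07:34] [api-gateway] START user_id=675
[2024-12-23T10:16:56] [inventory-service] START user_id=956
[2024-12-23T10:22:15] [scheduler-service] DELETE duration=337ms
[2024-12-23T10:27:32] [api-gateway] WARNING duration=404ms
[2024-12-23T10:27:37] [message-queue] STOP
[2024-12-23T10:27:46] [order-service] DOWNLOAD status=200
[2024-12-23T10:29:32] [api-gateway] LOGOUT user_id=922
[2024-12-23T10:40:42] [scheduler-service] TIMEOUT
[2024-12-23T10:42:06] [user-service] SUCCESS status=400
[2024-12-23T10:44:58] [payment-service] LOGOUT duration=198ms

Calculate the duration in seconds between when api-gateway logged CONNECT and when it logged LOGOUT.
1569

To find the time between events:

1. Locate the first CONNECT event for api-gateway: 2024-12-23T10:03:23
2. Locate the first LOGOUT event for api-gateway: 2024-12-23T10:29:32
3. Calculate the difference: 2024-12-23T10:29:32 - 2024-12-23T10:03:23 = 1569 seconds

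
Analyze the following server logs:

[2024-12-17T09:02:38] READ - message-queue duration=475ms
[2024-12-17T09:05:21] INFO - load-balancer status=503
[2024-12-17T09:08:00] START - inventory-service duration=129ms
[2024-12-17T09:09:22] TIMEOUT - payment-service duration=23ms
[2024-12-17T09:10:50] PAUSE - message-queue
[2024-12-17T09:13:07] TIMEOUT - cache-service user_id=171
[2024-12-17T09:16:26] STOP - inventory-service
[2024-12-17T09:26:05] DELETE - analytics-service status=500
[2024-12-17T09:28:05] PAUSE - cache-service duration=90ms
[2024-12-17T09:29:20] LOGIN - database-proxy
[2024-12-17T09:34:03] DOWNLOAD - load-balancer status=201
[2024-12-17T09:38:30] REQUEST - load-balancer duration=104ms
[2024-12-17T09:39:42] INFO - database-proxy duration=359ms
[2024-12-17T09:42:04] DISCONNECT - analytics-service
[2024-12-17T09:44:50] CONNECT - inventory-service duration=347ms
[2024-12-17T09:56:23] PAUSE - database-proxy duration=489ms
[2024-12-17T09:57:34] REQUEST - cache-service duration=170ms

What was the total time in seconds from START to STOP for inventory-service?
506

To calculate state duration:

1. Find START event for inventory-service: 2024-12-17T09:08:00
2. Find STOP event for inventory-service: 2024-12-17T09:16:26
3. Calculate duration: 2024-12-17T09:16:26 - 2024-12-17T09:08:00 = 506 seconds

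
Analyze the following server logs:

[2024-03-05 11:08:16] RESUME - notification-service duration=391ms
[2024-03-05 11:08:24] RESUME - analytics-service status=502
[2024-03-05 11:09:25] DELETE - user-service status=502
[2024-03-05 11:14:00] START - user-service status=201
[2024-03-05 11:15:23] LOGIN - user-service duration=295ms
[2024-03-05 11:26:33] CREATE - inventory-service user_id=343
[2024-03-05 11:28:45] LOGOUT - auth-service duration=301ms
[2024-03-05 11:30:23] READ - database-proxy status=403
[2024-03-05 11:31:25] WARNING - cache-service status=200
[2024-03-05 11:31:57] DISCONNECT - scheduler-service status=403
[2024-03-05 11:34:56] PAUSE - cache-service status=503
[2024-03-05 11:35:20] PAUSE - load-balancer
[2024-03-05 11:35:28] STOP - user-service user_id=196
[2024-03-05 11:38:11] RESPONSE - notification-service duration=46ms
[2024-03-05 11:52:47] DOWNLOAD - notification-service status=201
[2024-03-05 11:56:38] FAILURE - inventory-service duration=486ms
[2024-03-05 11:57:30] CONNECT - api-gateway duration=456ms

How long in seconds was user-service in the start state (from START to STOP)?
1288

To calculate state duration:

1. Find START event for user-service: 2024-03-05 11:14:00
2. Find STOP event for user-service: 2024-03-05 11:35:28
3. Calculate duration: 2024-03-05 11:35:28 - 2024-03-05 11:14:00 = 1288 seconds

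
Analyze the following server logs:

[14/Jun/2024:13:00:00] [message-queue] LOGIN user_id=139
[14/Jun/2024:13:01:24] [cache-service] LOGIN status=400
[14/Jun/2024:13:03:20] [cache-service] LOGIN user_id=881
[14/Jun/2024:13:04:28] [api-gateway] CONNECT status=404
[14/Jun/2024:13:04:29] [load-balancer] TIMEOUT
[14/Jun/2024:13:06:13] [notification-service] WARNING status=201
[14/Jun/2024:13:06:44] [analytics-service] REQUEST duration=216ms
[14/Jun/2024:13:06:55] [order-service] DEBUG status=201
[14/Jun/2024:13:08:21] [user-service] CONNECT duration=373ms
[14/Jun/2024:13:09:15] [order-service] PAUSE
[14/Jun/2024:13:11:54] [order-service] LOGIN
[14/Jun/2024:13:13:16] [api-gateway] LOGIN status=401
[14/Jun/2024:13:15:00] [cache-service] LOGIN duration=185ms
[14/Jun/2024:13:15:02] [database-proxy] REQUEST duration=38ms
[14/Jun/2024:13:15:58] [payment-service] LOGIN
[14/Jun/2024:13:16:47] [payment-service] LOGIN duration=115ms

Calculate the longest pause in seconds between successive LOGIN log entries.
514

To find the longest gap:

1. Extract all LOGIN events in chronological order
2. Calculate time differences between consecutive events
3. Find the maximum difference
4. Longest gap: 514 seconds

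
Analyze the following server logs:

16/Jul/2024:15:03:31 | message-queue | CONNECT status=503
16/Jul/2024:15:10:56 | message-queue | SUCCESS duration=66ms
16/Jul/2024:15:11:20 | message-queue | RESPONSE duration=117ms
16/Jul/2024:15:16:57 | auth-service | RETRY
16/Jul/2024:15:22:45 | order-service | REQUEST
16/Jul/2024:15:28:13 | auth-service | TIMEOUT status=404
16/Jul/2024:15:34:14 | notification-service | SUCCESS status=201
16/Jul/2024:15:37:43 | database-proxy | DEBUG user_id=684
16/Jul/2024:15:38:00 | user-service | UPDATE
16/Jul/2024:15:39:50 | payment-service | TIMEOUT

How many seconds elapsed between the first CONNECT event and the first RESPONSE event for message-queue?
469

To find the time between events:

1. Locate the first CONNECT event for message-queue: 16/Jul/2024:15:03:31
2. Locate the first RESPONSE event for message-queue: 16/Jul/2024:15:11:20
3. Calculate the difference: 16/Jul/2024:15:11:20 - 16/Jul/2024:15:03:31 = 469 seconds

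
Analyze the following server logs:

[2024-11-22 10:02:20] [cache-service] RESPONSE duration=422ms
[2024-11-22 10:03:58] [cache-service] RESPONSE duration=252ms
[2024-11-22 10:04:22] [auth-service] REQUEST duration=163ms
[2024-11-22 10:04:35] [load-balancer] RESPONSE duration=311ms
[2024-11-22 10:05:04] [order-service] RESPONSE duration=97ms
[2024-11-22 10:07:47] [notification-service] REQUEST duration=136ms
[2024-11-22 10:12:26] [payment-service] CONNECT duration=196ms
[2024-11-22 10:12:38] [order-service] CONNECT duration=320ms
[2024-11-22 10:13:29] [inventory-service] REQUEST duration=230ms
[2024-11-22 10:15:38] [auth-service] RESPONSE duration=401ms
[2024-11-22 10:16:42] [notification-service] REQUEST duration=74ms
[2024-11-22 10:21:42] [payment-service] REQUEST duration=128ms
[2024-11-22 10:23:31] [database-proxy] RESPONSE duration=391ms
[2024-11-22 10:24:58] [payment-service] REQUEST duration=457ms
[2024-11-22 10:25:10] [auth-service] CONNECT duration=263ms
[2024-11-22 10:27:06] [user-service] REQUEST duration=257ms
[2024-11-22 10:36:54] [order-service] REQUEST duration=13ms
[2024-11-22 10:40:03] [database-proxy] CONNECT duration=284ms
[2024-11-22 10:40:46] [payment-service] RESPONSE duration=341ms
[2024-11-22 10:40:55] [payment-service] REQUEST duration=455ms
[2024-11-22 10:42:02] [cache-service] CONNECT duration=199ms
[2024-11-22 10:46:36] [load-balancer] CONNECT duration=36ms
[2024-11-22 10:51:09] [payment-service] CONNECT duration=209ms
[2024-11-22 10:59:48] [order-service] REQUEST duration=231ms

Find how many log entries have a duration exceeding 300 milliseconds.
8

To count timeouts:

1. Threshold: 300ms
2. Extract duration from each log entry
3. Count entries where duration > 300
4. Timeout count: 8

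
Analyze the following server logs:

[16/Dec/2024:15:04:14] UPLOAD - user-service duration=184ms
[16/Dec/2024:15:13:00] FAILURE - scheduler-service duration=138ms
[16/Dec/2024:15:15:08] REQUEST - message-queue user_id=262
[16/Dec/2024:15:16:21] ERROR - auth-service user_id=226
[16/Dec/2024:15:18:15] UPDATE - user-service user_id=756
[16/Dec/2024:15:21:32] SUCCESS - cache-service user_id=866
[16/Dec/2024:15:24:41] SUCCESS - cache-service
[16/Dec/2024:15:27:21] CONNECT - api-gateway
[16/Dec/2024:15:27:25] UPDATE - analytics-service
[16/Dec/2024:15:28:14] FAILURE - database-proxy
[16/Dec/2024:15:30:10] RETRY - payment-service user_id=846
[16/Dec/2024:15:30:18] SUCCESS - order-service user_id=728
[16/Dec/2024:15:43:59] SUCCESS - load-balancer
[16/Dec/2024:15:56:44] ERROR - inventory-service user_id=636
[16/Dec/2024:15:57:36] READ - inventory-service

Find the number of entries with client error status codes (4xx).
0

To find matching entries:

1. Pattern to match: client error status codes (4xx)
2. Scan each log entry for the pattern
3. Count matches: 0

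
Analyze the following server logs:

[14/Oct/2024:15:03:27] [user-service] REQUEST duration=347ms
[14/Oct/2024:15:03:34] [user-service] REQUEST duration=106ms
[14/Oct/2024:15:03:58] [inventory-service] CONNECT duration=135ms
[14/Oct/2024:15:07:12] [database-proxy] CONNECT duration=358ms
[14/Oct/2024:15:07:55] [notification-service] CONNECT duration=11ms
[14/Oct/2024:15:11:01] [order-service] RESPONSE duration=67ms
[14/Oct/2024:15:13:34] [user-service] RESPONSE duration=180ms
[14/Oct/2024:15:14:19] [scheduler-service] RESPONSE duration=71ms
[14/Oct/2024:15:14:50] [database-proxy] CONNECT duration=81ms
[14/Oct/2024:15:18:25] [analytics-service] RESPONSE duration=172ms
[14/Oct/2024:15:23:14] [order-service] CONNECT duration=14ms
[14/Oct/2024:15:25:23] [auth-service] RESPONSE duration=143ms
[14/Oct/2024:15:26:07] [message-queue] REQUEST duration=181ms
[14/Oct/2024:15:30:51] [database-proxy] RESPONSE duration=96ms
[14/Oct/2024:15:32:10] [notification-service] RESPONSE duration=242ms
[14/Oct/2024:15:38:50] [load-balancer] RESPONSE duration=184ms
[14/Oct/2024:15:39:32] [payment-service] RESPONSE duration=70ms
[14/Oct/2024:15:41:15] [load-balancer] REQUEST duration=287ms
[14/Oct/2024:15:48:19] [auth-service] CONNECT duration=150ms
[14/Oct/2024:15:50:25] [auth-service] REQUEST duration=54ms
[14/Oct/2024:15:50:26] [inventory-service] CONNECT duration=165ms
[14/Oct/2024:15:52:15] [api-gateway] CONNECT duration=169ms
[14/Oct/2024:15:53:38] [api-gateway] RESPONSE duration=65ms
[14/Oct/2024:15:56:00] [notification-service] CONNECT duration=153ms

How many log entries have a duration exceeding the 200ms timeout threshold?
4

To count timeouts:

1. Threshold: 200ms
2. Extract duration from each log entry
3. Count entries where duration > 200
4. Timeout count: 4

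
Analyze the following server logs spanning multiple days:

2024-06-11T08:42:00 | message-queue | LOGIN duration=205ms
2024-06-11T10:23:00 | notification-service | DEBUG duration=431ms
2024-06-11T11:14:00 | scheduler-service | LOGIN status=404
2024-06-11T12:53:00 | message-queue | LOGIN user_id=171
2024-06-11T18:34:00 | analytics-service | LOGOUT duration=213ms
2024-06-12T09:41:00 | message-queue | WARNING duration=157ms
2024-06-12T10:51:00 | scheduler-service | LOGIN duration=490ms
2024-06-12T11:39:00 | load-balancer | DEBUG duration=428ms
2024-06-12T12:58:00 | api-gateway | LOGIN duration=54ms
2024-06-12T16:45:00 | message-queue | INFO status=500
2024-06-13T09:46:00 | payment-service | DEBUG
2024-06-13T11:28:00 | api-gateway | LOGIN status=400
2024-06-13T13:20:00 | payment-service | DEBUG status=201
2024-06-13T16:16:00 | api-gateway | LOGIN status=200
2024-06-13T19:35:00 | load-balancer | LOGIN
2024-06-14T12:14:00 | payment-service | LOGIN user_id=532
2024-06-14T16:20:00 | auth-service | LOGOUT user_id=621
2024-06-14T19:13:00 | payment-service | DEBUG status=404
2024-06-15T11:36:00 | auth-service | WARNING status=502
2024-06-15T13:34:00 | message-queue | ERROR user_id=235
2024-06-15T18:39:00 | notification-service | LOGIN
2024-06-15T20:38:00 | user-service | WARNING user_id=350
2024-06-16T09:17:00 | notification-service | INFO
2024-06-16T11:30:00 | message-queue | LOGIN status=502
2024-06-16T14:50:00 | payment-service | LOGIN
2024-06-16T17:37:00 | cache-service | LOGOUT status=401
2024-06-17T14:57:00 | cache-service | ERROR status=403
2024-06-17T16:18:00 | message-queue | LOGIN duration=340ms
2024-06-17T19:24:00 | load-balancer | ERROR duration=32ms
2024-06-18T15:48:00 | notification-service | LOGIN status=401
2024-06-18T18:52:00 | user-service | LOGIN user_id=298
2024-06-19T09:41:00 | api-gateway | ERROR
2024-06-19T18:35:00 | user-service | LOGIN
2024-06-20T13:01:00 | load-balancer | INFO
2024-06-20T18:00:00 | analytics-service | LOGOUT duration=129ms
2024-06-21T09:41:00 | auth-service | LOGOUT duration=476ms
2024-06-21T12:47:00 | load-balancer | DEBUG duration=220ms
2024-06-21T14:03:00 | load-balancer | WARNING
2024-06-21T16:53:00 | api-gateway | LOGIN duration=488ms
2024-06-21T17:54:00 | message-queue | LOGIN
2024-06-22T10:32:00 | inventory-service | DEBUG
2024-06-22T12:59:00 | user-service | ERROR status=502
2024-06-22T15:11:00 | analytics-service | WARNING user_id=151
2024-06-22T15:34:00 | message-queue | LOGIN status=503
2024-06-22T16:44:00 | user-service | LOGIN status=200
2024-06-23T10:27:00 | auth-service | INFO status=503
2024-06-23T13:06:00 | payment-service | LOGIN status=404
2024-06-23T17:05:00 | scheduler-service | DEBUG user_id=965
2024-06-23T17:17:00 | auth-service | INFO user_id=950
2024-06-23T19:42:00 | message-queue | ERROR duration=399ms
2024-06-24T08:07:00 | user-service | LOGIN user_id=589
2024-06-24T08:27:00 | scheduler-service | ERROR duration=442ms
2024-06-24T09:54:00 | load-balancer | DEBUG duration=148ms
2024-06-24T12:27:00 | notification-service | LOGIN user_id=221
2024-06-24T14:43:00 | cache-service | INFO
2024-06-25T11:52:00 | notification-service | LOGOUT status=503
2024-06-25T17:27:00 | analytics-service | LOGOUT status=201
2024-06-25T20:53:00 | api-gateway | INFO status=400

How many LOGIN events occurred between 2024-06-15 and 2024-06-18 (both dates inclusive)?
6

To filter by date range:

1. Date range: 2024-06-15 through 2024-06-18, both dates inclusive
2. Filter for LOGIN events whose date falls in this range
3. Count matching events: 6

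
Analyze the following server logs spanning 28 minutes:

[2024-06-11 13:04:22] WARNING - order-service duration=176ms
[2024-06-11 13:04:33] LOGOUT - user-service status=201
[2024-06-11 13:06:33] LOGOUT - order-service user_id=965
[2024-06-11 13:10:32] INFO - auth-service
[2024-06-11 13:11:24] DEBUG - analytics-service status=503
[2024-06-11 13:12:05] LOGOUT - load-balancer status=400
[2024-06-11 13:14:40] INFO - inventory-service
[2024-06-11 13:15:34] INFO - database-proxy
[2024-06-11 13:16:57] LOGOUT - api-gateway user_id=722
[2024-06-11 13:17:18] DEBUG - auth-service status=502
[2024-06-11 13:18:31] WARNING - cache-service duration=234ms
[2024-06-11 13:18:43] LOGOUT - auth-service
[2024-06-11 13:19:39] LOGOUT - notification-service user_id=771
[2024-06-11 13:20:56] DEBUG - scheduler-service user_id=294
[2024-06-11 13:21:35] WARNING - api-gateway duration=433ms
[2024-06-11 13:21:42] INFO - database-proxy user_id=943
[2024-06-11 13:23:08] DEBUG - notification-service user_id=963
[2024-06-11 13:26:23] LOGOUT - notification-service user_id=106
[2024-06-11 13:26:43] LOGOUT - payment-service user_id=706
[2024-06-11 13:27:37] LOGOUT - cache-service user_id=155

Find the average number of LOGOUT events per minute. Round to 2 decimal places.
0.32

To calculate the rate:

1. Count total LOGOUT events: 9
2. Total time period: 28 minutes
3. Rate = 9 / 28 = 0.32 events per minute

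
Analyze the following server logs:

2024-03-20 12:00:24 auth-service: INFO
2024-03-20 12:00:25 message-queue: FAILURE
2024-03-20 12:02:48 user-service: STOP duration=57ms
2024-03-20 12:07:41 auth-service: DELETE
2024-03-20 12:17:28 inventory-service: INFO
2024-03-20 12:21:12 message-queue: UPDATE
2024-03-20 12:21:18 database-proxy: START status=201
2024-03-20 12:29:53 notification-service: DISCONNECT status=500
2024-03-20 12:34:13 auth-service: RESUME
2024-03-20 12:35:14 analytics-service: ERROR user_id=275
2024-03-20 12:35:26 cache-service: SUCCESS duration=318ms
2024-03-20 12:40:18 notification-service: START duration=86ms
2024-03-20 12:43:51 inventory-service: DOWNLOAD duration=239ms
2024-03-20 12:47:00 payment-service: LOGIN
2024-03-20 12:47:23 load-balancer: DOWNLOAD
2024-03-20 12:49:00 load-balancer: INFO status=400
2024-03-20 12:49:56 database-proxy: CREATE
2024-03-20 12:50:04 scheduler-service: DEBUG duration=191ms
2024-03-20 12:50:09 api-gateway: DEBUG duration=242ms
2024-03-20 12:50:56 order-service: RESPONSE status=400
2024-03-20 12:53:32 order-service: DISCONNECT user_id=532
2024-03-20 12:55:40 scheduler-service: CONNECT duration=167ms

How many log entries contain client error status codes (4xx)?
2

To find matching entries:

1. Pattern to match: client error status codes (4xx)
2. Scan each log entry for the pattern
3. Count matches: 2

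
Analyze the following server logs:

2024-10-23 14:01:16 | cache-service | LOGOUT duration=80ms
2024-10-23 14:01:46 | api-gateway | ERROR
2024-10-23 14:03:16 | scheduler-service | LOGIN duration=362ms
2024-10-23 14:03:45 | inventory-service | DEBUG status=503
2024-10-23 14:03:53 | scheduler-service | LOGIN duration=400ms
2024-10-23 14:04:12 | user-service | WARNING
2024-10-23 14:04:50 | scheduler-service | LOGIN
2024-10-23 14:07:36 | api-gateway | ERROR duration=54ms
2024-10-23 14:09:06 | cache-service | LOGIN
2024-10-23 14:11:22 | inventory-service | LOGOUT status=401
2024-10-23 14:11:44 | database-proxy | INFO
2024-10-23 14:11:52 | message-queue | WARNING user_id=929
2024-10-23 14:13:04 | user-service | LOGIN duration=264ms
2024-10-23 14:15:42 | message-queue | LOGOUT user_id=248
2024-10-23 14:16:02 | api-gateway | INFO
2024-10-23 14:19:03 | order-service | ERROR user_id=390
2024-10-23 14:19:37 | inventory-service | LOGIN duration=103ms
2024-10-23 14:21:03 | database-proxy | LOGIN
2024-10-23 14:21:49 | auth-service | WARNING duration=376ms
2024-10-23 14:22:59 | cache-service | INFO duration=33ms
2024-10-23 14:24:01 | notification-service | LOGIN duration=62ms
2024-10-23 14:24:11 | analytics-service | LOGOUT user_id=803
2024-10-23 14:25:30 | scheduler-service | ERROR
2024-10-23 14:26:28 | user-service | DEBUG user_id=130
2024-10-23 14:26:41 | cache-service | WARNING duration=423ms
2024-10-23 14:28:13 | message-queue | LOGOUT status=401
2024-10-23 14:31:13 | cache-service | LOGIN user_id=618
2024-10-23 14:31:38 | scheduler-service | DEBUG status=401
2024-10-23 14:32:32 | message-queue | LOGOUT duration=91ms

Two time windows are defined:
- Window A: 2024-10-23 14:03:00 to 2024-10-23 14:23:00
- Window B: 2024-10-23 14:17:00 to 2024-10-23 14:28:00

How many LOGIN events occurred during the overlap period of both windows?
2

To find overlap events:

1. Window A: 2024-10-23 14:03:00 to 2024-10-23 14:23:00
2. Window B: 2024-10-23 14:17:00 to 2024-10-23 14:28:00
3. Overlap period: 2024-10-23 14:17:00 to 2024-10-23 14:23:00
4. Count LOGIN events in overlap: 2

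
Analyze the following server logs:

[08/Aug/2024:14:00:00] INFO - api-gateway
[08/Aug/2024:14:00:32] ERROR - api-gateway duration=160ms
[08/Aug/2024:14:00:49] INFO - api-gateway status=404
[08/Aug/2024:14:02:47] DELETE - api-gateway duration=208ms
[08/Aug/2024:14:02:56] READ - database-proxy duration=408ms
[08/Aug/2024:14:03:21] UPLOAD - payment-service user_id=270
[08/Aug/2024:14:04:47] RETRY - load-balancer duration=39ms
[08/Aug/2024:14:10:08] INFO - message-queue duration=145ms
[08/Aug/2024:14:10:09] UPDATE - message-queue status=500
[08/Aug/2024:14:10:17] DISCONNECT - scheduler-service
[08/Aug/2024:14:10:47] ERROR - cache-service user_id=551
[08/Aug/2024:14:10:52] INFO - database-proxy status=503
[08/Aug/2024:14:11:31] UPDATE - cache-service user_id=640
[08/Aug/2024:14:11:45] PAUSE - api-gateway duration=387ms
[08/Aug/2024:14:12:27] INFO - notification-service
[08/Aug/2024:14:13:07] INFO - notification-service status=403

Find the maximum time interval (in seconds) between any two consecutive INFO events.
559

To find the longest gap:

1. Extract all INFO events in chronological order
2. Calculate time differences between consecutive events
3. Find the maximum difference
4. Longest gap: 559 seconds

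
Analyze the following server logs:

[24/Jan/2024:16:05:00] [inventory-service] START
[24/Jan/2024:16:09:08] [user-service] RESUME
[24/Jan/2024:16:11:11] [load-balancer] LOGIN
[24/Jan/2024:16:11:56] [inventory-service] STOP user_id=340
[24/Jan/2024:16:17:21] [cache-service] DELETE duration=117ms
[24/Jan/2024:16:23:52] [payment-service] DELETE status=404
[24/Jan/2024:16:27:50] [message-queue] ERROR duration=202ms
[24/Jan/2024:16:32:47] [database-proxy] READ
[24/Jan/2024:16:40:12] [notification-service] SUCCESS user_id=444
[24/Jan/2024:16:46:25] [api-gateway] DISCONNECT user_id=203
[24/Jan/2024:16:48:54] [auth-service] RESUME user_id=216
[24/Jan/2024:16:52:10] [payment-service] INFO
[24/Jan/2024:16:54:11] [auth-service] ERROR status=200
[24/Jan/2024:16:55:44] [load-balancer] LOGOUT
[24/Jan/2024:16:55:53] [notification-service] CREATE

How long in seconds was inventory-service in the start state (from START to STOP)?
416

To calculate state duration:

1. Find START event for inventory-service: 24/Jan/2024:16:05:00
2. Find STOP event for inventory-service: 24/Jan/2024:16:11:56
3. Calculate duration: 24/Jan/2024:16:11:56 - 24/Jan/2024:16:05:00 = 416 seconds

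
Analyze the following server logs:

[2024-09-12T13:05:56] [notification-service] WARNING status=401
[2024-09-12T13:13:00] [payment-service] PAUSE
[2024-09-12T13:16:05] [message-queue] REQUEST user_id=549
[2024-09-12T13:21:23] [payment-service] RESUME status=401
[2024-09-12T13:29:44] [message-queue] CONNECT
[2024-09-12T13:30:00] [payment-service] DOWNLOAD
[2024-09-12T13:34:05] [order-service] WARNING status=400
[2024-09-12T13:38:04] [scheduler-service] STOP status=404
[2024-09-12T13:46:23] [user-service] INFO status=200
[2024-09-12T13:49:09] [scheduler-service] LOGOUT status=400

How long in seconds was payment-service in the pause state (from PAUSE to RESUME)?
503

To calculate state duration:

1. Find PAUSE event for payment-service: 2024-09-12T13:13:00
2. Find RESUME event for payment-service: 2024-09-12T13:21:23
3. Calculate duration: 2024-09-12T13:21:23 - 2024-09-12T13:13:00 = 503 seconds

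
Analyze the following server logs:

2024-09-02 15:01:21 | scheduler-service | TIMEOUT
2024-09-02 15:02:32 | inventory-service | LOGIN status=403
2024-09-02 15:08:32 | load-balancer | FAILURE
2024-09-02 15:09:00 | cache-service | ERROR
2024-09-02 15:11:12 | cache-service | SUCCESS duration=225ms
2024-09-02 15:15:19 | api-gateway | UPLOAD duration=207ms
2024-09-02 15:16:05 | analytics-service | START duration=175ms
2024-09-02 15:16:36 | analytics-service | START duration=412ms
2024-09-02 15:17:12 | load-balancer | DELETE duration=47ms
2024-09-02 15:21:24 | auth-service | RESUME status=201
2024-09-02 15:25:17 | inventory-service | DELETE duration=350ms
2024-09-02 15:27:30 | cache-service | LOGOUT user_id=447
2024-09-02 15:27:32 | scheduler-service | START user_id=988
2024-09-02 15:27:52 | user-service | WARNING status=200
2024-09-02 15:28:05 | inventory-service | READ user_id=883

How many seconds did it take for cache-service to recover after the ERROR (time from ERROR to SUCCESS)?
132

To calculate recovery time:

1. Find ERROR event for cache-service: 2024-09-02 15:09:00
2. Find next SUCCESS event for cache-service: 2024-09-02 15:11:12
3. Recovery time: 2024-09-02 15:11:12 - 2024-09-02 15:09:00 = 132 seconds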